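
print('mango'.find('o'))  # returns 4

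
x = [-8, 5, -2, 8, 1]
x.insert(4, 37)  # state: [-8, 5, -2, 8, 37, 1]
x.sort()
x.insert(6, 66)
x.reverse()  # [66, 37, 8, 5, 1, -2, -8]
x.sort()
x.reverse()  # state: [66, 37, 8, 5, 1, -2, -8]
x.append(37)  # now [66, 37, 8, 5, 1, -2, -8, 37]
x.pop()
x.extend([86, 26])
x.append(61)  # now [66, 37, 8, 5, 1, -2, -8, 86, 26, 61]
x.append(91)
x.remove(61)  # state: [66, 37, 8, 5, 1, -2, -8, 86, 26, 91]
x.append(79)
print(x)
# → [66, 37, 8, 5, 1, -2, -8, 86, 26, 91, 79]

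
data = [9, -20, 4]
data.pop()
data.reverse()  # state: [-20, 9]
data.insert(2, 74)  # [-20, 9, 74]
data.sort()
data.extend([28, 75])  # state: [-20, 9, 74, 28, 75]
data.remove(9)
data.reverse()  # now [75, 28, 74, -20]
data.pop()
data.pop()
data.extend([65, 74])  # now [75, 28, 65, 74]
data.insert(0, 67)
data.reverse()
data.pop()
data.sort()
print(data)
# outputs [28, 65, 74, 75]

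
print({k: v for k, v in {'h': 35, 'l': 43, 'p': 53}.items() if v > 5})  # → {'h': 35, 'l': 43, 'p': 53}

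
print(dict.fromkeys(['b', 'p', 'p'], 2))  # {'b': 2, 'p': 2}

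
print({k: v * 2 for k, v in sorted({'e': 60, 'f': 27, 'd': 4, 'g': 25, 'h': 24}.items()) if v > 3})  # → {'d': 8, 'e': 120, 'f': 54, 'g': 50, 'h': 48}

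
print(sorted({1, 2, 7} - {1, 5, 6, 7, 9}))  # [2]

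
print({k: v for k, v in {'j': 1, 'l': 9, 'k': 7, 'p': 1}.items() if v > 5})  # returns {'l': 9, 'k': 7}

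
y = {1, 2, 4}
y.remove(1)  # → {2, 4}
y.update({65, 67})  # {2, 4, 65, 67}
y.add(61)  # {2, 4, 61, 65, 67}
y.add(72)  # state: {2, 4, 61, 65, 67, 72}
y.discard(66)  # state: {2, 4, 61, 65, 67, 72}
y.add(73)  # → {2, 4, 61, 65, 67, 72, 73}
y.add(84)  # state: {2, 4, 61, 65, 67, 72, 73, 84}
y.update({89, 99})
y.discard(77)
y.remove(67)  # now {2, 4, 61, 65, 72, 73, 84, 89, 99}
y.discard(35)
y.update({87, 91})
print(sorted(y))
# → [2, 4, 61, 65, 72, 73, 84, 87, 89, 91, 99]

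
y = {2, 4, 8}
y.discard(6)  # {2, 4, 8}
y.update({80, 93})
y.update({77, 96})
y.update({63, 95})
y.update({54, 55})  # {2, 4, 8, 54, 55, 63, 77, 80, 93, 95, 96}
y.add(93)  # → {2, 4, 8, 54, 55, 63, 77, 80, 93, 95, 96}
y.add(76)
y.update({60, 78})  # {2, 4, 8, 54, 55, 60, 63, 76, 77, 78, 80, 93, 95, 96}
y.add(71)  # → {2, 4, 8, 54, 55, 60, 63, 71, 76, 77, 78, 80, 93, 95, 96}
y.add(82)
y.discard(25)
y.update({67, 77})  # {2, 4, 8, 54, 55, 60, 63, 67, 71, 76, 77, 78, 80, 82, 93, 95, 96}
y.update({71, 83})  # {2, 4, 8, 54, 55, 60, 63, 67, 71, 76, 77, 78, 80, 82, 83, 93, 95, 96}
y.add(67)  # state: {2, 4, 8, 54, 55, 60, 63, 67, 71, 76, 77, 78, 80, 82, 83, 93, 95, 96}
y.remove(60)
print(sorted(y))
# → [2, 4, 8, 54, 55, 63, 67, 71, 76, 77, 78, 80, 82, 83, 93, 95, 96]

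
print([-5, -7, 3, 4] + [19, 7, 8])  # [-5, -7, 3, 4, 19, 7, 8]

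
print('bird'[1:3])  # ir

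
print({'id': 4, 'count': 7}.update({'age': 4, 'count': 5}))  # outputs None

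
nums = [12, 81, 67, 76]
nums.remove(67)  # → [12, 81, 76]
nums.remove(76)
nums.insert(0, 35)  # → [35, 12, 81]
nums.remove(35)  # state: [12, 81]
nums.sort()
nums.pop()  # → 81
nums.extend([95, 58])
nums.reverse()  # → [58, 95, 12]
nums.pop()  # 12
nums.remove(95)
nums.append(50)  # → [58, 50]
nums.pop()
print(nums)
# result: [58]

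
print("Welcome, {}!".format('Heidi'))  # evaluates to Welcome, Heidi!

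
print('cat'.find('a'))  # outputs 1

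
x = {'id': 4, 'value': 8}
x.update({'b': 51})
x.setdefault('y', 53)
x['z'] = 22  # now {'id': 4, 'value': 8, 'b': 51, 'y': 53, 'z': 22}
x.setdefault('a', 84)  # 84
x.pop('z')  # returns 22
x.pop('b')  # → 51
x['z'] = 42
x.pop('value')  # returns 8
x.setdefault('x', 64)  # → 64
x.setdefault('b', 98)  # 98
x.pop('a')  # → 84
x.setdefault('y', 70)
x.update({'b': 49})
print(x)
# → {'id': 4, 'y': 53, 'z': 42, 'x': 64, 'b': 49}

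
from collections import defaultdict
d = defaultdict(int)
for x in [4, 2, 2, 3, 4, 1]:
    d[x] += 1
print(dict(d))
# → {4: 2, 2: 2, 3: 1, 1: 1}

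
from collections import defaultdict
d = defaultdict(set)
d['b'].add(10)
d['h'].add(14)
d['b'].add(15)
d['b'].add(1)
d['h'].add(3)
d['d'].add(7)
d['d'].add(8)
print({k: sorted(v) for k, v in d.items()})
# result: {'b': [1, 10, 15], 'h': [3, 14], 'd': [7, 8]}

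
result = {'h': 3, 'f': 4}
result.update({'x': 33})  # {'h': 3, 'f': 4, 'x': 33}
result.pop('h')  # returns 3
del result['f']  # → {'x': 33}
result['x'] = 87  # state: {'x': 87}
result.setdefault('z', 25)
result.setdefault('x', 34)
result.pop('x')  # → 87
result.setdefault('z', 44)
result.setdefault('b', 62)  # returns 62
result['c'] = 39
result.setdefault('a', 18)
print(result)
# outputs {'z': 25, 'b': 62, 'c': 39, 'a': 18}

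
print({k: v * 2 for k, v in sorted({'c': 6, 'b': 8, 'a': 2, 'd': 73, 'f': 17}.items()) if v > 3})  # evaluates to {'b': 16, 'c': 12, 'd': 146, 'f': 34}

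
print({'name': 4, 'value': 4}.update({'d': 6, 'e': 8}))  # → None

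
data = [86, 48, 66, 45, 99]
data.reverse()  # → [99, 45, 66, 48, 86]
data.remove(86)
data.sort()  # [45, 48, 66, 99]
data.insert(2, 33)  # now [45, 48, 33, 66, 99]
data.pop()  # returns 99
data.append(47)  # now [45, 48, 33, 66, 47]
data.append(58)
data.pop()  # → 58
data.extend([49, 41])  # [45, 48, 33, 66, 47, 49, 41]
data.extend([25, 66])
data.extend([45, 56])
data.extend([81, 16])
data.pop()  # 16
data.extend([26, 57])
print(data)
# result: [45, 48, 33, 66, 47, 49, 41, 25, 66, 45, 56, 81, 26, 57]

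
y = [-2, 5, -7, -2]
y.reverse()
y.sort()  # [-7, -2, -2, 5]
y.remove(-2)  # [-7, -2, 5]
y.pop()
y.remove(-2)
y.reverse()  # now [-7]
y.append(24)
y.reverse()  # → [24, -7]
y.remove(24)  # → [-7]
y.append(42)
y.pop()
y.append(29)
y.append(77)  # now [-7, 29, 77]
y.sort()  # [-7, 29, 77]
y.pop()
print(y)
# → [-7, 29]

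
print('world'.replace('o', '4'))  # w4rld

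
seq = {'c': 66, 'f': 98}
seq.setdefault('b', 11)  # 11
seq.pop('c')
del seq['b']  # {'f': 98}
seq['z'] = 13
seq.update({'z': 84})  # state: {'f': 98, 'z': 84}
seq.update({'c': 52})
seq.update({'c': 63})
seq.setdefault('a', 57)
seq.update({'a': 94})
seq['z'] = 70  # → {'f': 98, 'z': 70, 'c': 63, 'a': 94}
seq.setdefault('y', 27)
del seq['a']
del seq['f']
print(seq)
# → {'z': 70, 'c': 63, 'y': 27}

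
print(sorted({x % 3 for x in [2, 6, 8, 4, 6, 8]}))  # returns [0, 1, 2]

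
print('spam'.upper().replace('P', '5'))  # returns S5AM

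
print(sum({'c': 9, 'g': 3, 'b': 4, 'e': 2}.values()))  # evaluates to 18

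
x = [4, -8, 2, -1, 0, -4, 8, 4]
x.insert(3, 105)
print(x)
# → [4, -8, 2, 105, -1, 0, -4, 8, 4]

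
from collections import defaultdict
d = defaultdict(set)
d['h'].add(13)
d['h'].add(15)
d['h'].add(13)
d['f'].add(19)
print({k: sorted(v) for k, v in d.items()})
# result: {'h': [13, 15], 'f': [19]}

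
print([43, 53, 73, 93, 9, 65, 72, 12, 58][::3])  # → [43, 93, 72]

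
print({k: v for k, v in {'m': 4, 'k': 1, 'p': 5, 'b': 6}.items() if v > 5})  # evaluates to {'b': 6}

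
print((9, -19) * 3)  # (9, -19, 9, -19, 9, -19)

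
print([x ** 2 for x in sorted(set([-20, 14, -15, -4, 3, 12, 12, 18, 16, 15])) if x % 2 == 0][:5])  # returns [400, 16, 144, 196, 256]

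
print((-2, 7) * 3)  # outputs (-2, 7, -2, 7, -2, 7)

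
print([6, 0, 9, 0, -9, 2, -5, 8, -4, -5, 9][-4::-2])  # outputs [8, 2, 0, 0]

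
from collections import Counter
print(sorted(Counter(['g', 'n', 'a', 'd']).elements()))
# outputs ['a', 'd', 'g', 'n']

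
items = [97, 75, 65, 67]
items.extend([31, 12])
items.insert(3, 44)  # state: [97, 75, 65, 44, 67, 31, 12]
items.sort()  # [12, 31, 44, 65, 67, 75, 97]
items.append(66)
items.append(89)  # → [12, 31, 44, 65, 67, 75, 97, 66, 89]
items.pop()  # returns 89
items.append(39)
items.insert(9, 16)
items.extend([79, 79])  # [12, 31, 44, 65, 67, 75, 97, 66, 39, 16, 79, 79]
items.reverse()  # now [79, 79, 16, 39, 66, 97, 75, 67, 65, 44, 31, 12]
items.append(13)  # [79, 79, 16, 39, 66, 97, 75, 67, 65, 44, 31, 12, 13]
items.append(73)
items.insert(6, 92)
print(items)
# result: [79, 79, 16, 39, 66, 97, 92, 75, 67, 65, 44, 31, 12, 13, 73]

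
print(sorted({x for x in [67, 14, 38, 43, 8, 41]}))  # [8, 14, 38, 41, 43, 67]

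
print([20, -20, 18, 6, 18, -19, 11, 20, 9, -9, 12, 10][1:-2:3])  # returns [-20, 18, 20]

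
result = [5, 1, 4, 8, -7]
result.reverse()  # [-7, 8, 4, 1, 5]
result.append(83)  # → [-7, 8, 4, 1, 5, 83]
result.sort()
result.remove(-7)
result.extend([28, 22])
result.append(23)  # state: [1, 4, 5, 8, 83, 28, 22, 23]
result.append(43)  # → [1, 4, 5, 8, 83, 28, 22, 23, 43]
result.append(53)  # [1, 4, 5, 8, 83, 28, 22, 23, 43, 53]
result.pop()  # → 53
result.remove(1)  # [4, 5, 8, 83, 28, 22, 23, 43]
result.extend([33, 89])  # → [4, 5, 8, 83, 28, 22, 23, 43, 33, 89]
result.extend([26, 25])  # [4, 5, 8, 83, 28, 22, 23, 43, 33, 89, 26, 25]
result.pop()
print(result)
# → [4, 5, 8, 83, 28, 22, 23, 43, 33, 89, 26]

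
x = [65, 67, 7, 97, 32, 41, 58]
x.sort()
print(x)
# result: [7, 32, 41, 58, 65, 67, 97]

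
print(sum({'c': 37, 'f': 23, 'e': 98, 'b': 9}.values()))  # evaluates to 167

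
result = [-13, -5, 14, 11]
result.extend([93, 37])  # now [-13, -5, 14, 11, 93, 37]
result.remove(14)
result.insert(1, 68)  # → [-13, 68, -5, 11, 93, 37]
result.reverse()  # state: [37, 93, 11, -5, 68, -13]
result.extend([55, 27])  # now [37, 93, 11, -5, 68, -13, 55, 27]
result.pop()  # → 27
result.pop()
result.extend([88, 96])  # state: [37, 93, 11, -5, 68, -13, 88, 96]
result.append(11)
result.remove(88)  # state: [37, 93, 11, -5, 68, -13, 96, 11]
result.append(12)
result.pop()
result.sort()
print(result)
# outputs [-13, -5, 11, 11, 37, 68, 93, 96]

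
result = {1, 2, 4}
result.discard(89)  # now {1, 2, 4}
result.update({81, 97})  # {1, 2, 4, 81, 97}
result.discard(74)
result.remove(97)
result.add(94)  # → {1, 2, 4, 81, 94}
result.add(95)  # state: {1, 2, 4, 81, 94, 95}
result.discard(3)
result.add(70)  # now {1, 2, 4, 70, 81, 94, 95}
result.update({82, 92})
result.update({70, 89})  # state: {1, 2, 4, 70, 81, 82, 89, 92, 94, 95}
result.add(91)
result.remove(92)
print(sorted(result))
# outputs [1, 2, 4, 70, 81, 82, 89, 91, 94, 95]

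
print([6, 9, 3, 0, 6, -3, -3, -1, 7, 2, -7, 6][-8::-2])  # [6, 3, 6]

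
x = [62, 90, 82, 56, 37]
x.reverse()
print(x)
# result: [37, 56, 82, 90, 62]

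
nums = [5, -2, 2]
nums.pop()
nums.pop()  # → -2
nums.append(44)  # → [5, 44]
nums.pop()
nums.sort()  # [5]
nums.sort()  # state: [5]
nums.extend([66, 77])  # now [5, 66, 77]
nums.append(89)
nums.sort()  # [5, 66, 77, 89]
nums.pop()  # 89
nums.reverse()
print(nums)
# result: [77, 66, 5]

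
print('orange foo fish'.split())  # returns ['orange', 'foo', 'fish']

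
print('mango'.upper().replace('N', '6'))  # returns MA6GO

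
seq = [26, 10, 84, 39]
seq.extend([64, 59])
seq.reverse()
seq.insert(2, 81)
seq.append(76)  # [59, 64, 81, 39, 84, 10, 26, 76]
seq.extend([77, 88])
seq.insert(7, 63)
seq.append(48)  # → [59, 64, 81, 39, 84, 10, 26, 63, 76, 77, 88, 48]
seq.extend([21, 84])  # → [59, 64, 81, 39, 84, 10, 26, 63, 76, 77, 88, 48, 21, 84]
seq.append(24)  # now [59, 64, 81, 39, 84, 10, 26, 63, 76, 77, 88, 48, 21, 84, 24]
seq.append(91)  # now [59, 64, 81, 39, 84, 10, 26, 63, 76, 77, 88, 48, 21, 84, 24, 91]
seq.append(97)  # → [59, 64, 81, 39, 84, 10, 26, 63, 76, 77, 88, 48, 21, 84, 24, 91, 97]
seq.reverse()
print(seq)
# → [97, 91, 24, 84, 21, 48, 88, 77, 76, 63, 26, 10, 84, 39, 81, 64, 59]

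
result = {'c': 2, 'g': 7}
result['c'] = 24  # {'c': 24, 'g': 7}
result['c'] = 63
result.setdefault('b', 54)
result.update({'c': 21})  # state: {'c': 21, 'g': 7, 'b': 54}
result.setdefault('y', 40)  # 40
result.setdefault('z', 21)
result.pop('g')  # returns 7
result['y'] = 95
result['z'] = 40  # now {'c': 21, 'b': 54, 'y': 95, 'z': 40}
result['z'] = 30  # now {'c': 21, 'b': 54, 'y': 95, 'z': 30}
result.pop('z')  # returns 30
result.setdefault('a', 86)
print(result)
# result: {'c': 21, 'b': 54, 'y': 95, 'a': 86}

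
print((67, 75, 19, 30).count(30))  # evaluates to 1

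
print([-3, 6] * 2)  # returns [-3, 6, -3, 6]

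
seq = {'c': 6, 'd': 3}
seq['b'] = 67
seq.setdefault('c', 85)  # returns 6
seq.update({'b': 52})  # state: {'c': 6, 'd': 3, 'b': 52}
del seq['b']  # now {'c': 6, 'd': 3}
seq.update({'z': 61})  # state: {'c': 6, 'd': 3, 'z': 61}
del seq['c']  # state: {'d': 3, 'z': 61}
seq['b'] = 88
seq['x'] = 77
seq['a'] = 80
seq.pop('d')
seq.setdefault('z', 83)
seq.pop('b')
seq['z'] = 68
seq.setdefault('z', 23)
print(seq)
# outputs {'z': 68, 'x': 77, 'a': 80}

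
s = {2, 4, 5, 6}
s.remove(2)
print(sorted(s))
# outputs [4, 5, 6]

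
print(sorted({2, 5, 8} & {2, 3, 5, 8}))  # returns [2, 5, 8]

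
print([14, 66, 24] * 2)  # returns [14, 66, 24, 14, 66, 24]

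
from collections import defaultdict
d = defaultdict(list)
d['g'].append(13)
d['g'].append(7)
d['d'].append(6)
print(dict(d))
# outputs {'g': [13, 7], 'd': [6]}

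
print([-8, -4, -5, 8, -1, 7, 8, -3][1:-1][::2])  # [-4, 8, 7]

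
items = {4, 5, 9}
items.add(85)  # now {4, 5, 9, 85}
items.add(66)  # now {4, 5, 9, 66, 85}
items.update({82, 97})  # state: {4, 5, 9, 66, 82, 85, 97}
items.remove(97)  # {4, 5, 9, 66, 82, 85}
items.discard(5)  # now {4, 9, 66, 82, 85}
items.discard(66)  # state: {4, 9, 82, 85}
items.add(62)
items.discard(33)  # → {4, 9, 62, 82, 85}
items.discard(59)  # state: {4, 9, 62, 82, 85}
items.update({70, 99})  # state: {4, 9, 62, 70, 82, 85, 99}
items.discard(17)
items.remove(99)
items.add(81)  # {4, 9, 62, 70, 81, 82, 85}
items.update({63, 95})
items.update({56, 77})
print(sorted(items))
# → [4, 9, 56, 62, 63, 70, 77, 81, 82, 85, 95]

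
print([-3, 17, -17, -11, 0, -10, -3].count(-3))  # 2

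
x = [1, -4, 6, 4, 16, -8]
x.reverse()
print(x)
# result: [-8, 16, 4, 6, -4, 1]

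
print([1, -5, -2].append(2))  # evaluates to None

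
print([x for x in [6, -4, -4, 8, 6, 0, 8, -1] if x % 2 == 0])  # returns [6, -4, -4, 8, 6, 0, 8]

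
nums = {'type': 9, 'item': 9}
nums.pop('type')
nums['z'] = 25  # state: {'item': 9, 'z': 25}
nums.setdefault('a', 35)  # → 35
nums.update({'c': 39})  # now {'item': 9, 'z': 25, 'a': 35, 'c': 39}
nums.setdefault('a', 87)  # 35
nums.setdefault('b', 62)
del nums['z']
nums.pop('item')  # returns 9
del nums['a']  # {'c': 39, 'b': 62}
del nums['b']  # {'c': 39}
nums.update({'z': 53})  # {'c': 39, 'z': 53}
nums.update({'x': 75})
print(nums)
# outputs {'c': 39, 'z': 53, 'x': 75}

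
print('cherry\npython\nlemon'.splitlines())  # ['cherry', 'python', 'lemon']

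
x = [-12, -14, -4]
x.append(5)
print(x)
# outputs [-12, -14, -4, 5]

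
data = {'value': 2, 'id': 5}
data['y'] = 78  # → {'value': 2, 'id': 5, 'y': 78}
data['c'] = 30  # {'value': 2, 'id': 5, 'y': 78, 'c': 30}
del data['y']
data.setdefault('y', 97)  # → 97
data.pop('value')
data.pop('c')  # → 30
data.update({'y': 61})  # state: {'id': 5, 'y': 61}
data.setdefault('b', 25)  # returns 25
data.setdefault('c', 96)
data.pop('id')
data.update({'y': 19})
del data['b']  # {'y': 19, 'c': 96}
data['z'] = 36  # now {'y': 19, 'c': 96, 'z': 36}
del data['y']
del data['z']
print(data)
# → {'c': 96}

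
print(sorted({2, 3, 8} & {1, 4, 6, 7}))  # []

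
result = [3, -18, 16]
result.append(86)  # [3, -18, 16, 86]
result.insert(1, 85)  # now [3, 85, -18, 16, 86]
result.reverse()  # [86, 16, -18, 85, 3]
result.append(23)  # [86, 16, -18, 85, 3, 23]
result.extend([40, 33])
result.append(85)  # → [86, 16, -18, 85, 3, 23, 40, 33, 85]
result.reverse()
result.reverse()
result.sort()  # [-18, 3, 16, 23, 33, 40, 85, 85, 86]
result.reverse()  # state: [86, 85, 85, 40, 33, 23, 16, 3, -18]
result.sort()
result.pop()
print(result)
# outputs [-18, 3, 16, 23, 33, 40, 85, 85]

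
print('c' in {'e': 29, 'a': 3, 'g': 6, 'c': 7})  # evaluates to True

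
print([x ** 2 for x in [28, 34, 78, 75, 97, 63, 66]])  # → [784, 1156, 6084, 5625, 9409, 3969, 4356]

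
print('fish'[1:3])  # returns is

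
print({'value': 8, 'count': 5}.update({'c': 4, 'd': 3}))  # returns None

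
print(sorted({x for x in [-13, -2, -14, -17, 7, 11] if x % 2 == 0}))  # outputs [-14, -2]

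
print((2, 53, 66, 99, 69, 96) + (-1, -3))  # (2, 53, 66, 99, 69, 96, -1, -3)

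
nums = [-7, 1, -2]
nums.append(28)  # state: [-7, 1, -2, 28]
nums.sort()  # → [-7, -2, 1, 28]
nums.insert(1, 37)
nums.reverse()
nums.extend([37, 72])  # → [28, 1, -2, 37, -7, 37, 72]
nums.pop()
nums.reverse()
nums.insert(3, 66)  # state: [37, -7, 37, 66, -2, 1, 28]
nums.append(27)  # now [37, -7, 37, 66, -2, 1, 28, 27]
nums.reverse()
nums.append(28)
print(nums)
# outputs [27, 28, 1, -2, 66, 37, -7, 37, 28]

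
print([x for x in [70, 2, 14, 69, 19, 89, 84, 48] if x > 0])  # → [70, 2, 14, 69, 19, 89, 84, 48]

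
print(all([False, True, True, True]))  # False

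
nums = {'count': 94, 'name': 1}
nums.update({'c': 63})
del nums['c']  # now {'count': 94, 'name': 1}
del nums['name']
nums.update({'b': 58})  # {'count': 94, 'b': 58}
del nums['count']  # {'b': 58}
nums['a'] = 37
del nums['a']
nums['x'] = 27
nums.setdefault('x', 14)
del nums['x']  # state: {'b': 58}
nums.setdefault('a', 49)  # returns 49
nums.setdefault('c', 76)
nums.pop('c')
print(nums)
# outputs {'b': 58, 'a': 49}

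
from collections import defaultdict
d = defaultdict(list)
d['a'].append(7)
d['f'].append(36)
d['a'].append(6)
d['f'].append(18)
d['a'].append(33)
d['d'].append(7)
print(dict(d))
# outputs {'a': [7, 6, 33], 'f': [36, 18], 'd': [7]}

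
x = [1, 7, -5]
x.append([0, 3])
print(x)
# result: [1, 7, -5, [0, 3]]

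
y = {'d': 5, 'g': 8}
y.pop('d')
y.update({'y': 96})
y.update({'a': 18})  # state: {'g': 8, 'y': 96, 'a': 18}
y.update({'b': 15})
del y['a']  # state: {'g': 8, 'y': 96, 'b': 15}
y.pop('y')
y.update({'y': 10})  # {'g': 8, 'b': 15, 'y': 10}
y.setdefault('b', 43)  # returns 15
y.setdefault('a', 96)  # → 96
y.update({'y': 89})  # {'g': 8, 'b': 15, 'y': 89, 'a': 96}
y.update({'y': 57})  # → {'g': 8, 'b': 15, 'y': 57, 'a': 96}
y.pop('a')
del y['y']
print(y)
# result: {'g': 8, 'b': 15}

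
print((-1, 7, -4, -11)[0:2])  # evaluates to (-1, 7)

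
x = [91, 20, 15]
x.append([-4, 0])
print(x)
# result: [91, 20, 15, [-4, 0]]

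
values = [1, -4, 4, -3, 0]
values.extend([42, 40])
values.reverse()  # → [40, 42, 0, -3, 4, -4, 1]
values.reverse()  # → [1, -4, 4, -3, 0, 42, 40]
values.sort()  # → [-4, -3, 0, 1, 4, 40, 42]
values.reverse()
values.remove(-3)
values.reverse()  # [-4, 0, 1, 4, 40, 42]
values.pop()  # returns 42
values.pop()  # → 40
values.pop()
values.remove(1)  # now [-4, 0]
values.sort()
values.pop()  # 0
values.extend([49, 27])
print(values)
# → [-4, 49, 27]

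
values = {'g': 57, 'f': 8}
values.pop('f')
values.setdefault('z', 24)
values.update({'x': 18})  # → {'g': 57, 'z': 24, 'x': 18}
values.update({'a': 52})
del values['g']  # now {'z': 24, 'x': 18, 'a': 52}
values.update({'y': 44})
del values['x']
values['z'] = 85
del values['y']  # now {'z': 85, 'a': 52}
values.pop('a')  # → 52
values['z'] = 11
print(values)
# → {'z': 11}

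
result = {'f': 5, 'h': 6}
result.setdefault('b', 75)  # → 75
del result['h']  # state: {'f': 5, 'b': 75}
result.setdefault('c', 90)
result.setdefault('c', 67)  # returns 90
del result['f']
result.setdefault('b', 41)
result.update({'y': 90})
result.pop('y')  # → 90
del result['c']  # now {'b': 75}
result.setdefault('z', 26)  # 26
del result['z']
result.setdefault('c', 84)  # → 84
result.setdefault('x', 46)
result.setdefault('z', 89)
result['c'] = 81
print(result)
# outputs {'b': 75, 'c': 81, 'x': 46, 'z': 89}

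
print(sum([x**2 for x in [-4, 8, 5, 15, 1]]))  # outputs 331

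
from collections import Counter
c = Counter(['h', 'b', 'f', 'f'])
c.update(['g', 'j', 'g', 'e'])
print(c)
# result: Counter({'f': 2, 'g': 2, 'h': 1, 'b': 1, 'j': 1, 'e': 1})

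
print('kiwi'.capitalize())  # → Kiwi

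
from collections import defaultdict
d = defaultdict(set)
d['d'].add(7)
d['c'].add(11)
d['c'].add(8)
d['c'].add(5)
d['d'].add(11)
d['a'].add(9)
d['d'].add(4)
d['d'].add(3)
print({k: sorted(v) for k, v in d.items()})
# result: {'d': [3, 4, 7, 11], 'c': [5, 8, 11], 'a': [9]}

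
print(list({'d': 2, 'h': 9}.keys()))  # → ['d', 'h']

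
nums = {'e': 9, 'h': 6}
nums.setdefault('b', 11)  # 11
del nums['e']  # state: {'h': 6, 'b': 11}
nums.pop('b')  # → 11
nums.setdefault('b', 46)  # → 46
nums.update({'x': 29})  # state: {'h': 6, 'b': 46, 'x': 29}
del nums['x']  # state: {'h': 6, 'b': 46}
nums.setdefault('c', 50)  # 50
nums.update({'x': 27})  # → {'h': 6, 'b': 46, 'c': 50, 'x': 27}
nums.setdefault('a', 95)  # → 95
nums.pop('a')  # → 95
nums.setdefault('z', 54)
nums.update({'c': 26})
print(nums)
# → {'h': 6, 'b': 46, 'c': 26, 'x': 27, 'z': 54}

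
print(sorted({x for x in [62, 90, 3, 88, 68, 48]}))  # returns [3, 48, 62, 68, 88, 90]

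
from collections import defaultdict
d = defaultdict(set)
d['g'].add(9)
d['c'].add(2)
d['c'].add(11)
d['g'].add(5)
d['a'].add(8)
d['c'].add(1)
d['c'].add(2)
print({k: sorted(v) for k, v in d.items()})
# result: {'g': [5, 9], 'c': [1, 2, 11], 'a': [8]}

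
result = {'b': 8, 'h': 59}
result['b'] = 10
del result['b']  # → {'h': 59}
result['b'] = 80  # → {'h': 59, 'b': 80}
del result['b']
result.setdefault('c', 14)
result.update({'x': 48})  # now {'h': 59, 'c': 14, 'x': 48}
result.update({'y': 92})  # {'h': 59, 'c': 14, 'x': 48, 'y': 92}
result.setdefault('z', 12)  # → 12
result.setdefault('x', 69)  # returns 48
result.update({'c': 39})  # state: {'h': 59, 'c': 39, 'x': 48, 'y': 92, 'z': 12}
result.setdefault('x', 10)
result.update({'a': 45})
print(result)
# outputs {'h': 59, 'c': 39, 'x': 48, 'y': 92, 'z': 12, 'a': 45}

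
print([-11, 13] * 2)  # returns [-11, 13, -11, 13]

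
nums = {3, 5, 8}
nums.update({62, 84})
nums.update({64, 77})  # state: {3, 5, 8, 62, 64, 77, 84}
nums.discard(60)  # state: {3, 5, 8, 62, 64, 77, 84}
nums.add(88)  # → {3, 5, 8, 62, 64, 77, 84, 88}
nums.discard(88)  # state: {3, 5, 8, 62, 64, 77, 84}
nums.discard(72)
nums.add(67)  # {3, 5, 8, 62, 64, 67, 77, 84}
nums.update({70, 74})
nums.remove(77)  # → {3, 5, 8, 62, 64, 67, 70, 74, 84}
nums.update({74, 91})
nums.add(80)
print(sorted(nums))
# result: [3, 5, 8, 62, 64, 67, 70, 74, 80, 84, 91]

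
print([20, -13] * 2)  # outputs [20, -13, 20, -13]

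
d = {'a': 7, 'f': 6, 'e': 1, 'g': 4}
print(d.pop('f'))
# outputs 6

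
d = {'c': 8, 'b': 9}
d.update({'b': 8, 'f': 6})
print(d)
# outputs {'c': 8, 'b': 8, 'f': 6}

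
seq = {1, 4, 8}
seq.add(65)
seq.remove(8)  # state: {1, 4, 65}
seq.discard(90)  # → {1, 4, 65}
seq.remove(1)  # {4, 65}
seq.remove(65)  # {4}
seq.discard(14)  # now {4}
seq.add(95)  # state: {4, 95}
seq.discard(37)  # {4, 95}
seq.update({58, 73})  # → {4, 58, 73, 95}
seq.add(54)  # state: {4, 54, 58, 73, 95}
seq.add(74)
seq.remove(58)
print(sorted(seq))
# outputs [4, 54, 73, 74, 95]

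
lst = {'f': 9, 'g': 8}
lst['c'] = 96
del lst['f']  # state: {'g': 8, 'c': 96}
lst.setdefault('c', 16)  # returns 96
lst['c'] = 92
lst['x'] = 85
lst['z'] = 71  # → {'g': 8, 'c': 92, 'x': 85, 'z': 71}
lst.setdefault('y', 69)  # 69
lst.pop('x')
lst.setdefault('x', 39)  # 39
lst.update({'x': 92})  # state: {'g': 8, 'c': 92, 'z': 71, 'y': 69, 'x': 92}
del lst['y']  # {'g': 8, 'c': 92, 'z': 71, 'x': 92}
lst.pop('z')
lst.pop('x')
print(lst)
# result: {'g': 8, 'c': 92}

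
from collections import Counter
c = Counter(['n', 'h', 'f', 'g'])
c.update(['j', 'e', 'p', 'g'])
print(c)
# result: Counter({'g': 2, 'n': 1, 'h': 1, 'f': 1, 'j': 1, 'e': 1, 'p': 1})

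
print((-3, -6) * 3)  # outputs (-3, -6, -3, -6, -3, -6)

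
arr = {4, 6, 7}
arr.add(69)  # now {4, 6, 7, 69}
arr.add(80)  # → {4, 6, 7, 69, 80}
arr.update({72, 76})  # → {4, 6, 7, 69, 72, 76, 80}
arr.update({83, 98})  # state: {4, 6, 7, 69, 72, 76, 80, 83, 98}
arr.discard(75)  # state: {4, 6, 7, 69, 72, 76, 80, 83, 98}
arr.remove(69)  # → {4, 6, 7, 72, 76, 80, 83, 98}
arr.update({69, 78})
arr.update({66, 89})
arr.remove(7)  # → {4, 6, 66, 69, 72, 76, 78, 80, 83, 89, 98}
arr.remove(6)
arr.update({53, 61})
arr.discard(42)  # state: {4, 53, 61, 66, 69, 72, 76, 78, 80, 83, 89, 98}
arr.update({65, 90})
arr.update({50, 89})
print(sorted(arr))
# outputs [4, 50, 53, 61, 65, 66, 69, 72, 76, 78, 80, 83, 89, 90, 98]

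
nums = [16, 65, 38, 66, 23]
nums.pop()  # 23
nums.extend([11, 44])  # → [16, 65, 38, 66, 11, 44]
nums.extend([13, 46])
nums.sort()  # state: [11, 13, 16, 38, 44, 46, 65, 66]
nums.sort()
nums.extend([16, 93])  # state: [11, 13, 16, 38, 44, 46, 65, 66, 16, 93]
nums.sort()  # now [11, 13, 16, 16, 38, 44, 46, 65, 66, 93]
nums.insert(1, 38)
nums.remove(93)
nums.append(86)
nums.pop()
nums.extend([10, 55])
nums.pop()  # 55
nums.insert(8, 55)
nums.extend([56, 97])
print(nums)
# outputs [11, 38, 13, 16, 16, 38, 44, 46, 55, 65, 66, 10, 56, 97]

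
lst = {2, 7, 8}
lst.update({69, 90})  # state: {2, 7, 8, 69, 90}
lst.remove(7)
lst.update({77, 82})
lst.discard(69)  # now {2, 8, 77, 82, 90}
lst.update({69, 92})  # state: {2, 8, 69, 77, 82, 90, 92}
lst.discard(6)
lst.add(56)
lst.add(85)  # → {2, 8, 56, 69, 77, 82, 85, 90, 92}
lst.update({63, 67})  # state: {2, 8, 56, 63, 67, 69, 77, 82, 85, 90, 92}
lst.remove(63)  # {2, 8, 56, 67, 69, 77, 82, 85, 90, 92}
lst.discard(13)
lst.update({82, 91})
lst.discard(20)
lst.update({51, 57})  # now {2, 8, 51, 56, 57, 67, 69, 77, 82, 85, 90, 91, 92}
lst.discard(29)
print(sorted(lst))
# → [2, 8, 51, 56, 57, 67, 69, 77, 82, 85, 90, 91, 92]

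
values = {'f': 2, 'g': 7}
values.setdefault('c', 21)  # 21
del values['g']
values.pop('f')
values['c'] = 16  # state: {'c': 16}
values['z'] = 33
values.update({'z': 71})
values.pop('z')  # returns 71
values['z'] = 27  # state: {'c': 16, 'z': 27}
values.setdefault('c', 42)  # 16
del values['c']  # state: {'z': 27}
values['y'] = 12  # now {'z': 27, 'y': 12}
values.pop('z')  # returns 27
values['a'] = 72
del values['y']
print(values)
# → {'a': 72}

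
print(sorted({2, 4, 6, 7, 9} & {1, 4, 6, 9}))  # [4, 6, 9]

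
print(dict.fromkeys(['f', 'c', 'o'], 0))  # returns {'f': 0, 'c': 0, 'o': 0}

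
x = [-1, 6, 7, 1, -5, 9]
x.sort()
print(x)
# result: [-5, -1, 1, 6, 7, 9]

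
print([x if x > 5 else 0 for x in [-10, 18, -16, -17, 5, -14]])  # [0, 18, 0, 0, 0, 0]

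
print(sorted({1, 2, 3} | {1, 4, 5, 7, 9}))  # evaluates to [1, 2, 3, 4, 5, 7, 9]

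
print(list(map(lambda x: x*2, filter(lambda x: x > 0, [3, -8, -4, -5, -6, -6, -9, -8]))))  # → [6]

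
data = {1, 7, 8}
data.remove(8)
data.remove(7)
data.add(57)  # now {1, 57}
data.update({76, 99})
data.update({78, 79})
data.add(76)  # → {1, 57, 76, 78, 79, 99}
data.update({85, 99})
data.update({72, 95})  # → {1, 57, 72, 76, 78, 79, 85, 95, 99}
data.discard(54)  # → {1, 57, 72, 76, 78, 79, 85, 95, 99}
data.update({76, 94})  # {1, 57, 72, 76, 78, 79, 85, 94, 95, 99}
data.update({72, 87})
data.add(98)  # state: {1, 57, 72, 76, 78, 79, 85, 87, 94, 95, 98, 99}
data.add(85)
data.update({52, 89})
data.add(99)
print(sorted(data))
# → [1, 52, 57, 72, 76, 78, 79, 85, 87, 89, 94, 95, 98, 99]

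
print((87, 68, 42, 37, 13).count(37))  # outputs 1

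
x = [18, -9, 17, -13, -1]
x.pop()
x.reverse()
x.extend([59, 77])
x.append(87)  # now [-13, 17, -9, 18, 59, 77, 87]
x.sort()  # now [-13, -9, 17, 18, 59, 77, 87]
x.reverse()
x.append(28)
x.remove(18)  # [87, 77, 59, 17, -9, -13, 28]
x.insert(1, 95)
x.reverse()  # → [28, -13, -9, 17, 59, 77, 95, 87]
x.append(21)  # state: [28, -13, -9, 17, 59, 77, 95, 87, 21]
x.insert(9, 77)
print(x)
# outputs [28, -13, -9, 17, 59, 77, 95, 87, 21, 77]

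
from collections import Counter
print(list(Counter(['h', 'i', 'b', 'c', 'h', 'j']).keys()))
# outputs ['h', 'i', 'b', 'c', 'j']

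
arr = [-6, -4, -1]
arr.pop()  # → -1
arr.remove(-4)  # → [-6]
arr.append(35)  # [-6, 35]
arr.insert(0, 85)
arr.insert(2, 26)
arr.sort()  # [-6, 26, 35, 85]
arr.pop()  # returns 85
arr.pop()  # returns 35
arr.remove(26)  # [-6]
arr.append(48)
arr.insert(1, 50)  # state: [-6, 50, 48]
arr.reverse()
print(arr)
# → [48, 50, -6]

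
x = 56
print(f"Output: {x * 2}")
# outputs Output: 112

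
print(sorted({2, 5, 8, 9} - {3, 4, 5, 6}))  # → [2, 8, 9]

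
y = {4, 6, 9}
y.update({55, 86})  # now {4, 6, 9, 55, 86}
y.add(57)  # {4, 6, 9, 55, 57, 86}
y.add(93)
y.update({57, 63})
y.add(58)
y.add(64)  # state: {4, 6, 9, 55, 57, 58, 63, 64, 86, 93}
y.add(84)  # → {4, 6, 9, 55, 57, 58, 63, 64, 84, 86, 93}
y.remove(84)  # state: {4, 6, 9, 55, 57, 58, 63, 64, 86, 93}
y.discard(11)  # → {4, 6, 9, 55, 57, 58, 63, 64, 86, 93}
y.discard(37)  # {4, 6, 9, 55, 57, 58, 63, 64, 86, 93}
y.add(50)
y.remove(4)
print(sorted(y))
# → [6, 9, 50, 55, 57, 58, 63, 64, 86, 93]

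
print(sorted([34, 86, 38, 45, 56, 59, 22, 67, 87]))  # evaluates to [22, 34, 38, 45, 56, 59, 67, 86, 87]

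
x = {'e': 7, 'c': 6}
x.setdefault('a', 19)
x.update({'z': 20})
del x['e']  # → {'c': 6, 'a': 19, 'z': 20}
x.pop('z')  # 20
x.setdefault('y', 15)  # 15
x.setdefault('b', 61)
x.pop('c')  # 6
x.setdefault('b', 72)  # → 61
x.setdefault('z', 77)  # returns 77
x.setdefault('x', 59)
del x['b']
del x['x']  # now {'a': 19, 'y': 15, 'z': 77}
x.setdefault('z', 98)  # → 77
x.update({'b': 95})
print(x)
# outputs {'a': 19, 'y': 15, 'z': 77, 'b': 95}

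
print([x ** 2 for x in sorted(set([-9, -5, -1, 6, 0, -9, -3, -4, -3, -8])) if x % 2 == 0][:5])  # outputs [64, 16, 0, 36]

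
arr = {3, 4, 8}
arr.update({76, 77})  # {3, 4, 8, 76, 77}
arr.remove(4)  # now {3, 8, 76, 77}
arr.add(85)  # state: {3, 8, 76, 77, 85}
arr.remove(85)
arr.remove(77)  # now {3, 8, 76}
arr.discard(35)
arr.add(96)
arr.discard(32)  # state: {3, 8, 76, 96}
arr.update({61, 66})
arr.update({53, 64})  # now {3, 8, 53, 61, 64, 66, 76, 96}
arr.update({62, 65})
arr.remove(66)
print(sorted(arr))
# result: [3, 8, 53, 61, 62, 64, 65, 76, 96]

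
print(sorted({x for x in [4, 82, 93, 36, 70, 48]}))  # [4, 36, 48, 70, 82, 93]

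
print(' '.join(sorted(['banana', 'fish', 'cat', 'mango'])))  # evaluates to banana cat fish mango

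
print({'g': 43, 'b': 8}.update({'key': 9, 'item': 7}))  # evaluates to None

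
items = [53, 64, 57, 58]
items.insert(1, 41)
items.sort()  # [41, 53, 57, 58, 64]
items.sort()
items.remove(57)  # [41, 53, 58, 64]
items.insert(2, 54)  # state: [41, 53, 54, 58, 64]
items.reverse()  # [64, 58, 54, 53, 41]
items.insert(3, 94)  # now [64, 58, 54, 94, 53, 41]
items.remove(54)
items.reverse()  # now [41, 53, 94, 58, 64]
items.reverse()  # [64, 58, 94, 53, 41]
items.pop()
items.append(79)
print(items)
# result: [64, 58, 94, 53, 79]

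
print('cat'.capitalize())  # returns Cat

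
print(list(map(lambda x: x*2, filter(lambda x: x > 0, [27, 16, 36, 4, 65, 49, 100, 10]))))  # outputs [54, 32, 72, 8, 130, 98, 200, 20]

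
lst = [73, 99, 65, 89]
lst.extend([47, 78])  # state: [73, 99, 65, 89, 47, 78]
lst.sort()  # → [47, 65, 73, 78, 89, 99]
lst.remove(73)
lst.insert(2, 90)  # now [47, 65, 90, 78, 89, 99]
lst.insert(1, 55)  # [47, 55, 65, 90, 78, 89, 99]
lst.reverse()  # [99, 89, 78, 90, 65, 55, 47]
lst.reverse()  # [47, 55, 65, 90, 78, 89, 99]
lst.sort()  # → [47, 55, 65, 78, 89, 90, 99]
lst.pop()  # 99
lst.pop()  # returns 90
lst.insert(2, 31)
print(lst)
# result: [47, 55, 31, 65, 78, 89]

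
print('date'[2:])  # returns te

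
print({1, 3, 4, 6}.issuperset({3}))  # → True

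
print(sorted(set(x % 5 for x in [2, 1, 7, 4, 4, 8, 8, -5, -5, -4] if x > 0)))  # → [1, 2, 3, 4]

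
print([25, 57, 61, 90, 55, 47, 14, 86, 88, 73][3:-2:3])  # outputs [90, 14]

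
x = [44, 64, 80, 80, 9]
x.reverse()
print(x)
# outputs [9, 80, 80, 64, 44]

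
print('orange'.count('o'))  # 1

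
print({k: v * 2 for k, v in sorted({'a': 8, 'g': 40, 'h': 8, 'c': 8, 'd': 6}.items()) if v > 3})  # {'a': 16, 'c': 16, 'd': 12, 'g': 80, 'h': 16}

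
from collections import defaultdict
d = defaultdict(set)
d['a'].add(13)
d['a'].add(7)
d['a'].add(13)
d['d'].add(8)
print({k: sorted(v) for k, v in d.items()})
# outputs {'a': [7, 13], 'd': [8]}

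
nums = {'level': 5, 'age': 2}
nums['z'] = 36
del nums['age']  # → {'level': 5, 'z': 36}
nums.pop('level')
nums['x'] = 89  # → {'z': 36, 'x': 89}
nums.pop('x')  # 89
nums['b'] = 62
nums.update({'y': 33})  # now {'z': 36, 'b': 62, 'y': 33}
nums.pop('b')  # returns 62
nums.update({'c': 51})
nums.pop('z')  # 36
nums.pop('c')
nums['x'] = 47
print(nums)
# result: {'y': 33, 'x': 47}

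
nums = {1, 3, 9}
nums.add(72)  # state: {1, 3, 9, 72}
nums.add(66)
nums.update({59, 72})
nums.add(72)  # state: {1, 3, 9, 59, 66, 72}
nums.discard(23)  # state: {1, 3, 9, 59, 66, 72}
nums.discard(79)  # {1, 3, 9, 59, 66, 72}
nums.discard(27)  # {1, 3, 9, 59, 66, 72}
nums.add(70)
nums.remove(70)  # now {1, 3, 9, 59, 66, 72}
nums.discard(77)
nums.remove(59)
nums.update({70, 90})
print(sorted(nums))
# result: [1, 3, 9, 66, 70, 72, 90]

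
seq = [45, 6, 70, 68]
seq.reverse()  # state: [68, 70, 6, 45]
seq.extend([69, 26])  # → [68, 70, 6, 45, 69, 26]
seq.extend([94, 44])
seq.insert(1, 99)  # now [68, 99, 70, 6, 45, 69, 26, 94, 44]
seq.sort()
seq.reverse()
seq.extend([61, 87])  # [99, 94, 70, 69, 68, 45, 44, 26, 6, 61, 87]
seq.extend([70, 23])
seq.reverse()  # [23, 70, 87, 61, 6, 26, 44, 45, 68, 69, 70, 94, 99]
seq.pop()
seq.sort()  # [6, 23, 26, 44, 45, 61, 68, 69, 70, 70, 87, 94]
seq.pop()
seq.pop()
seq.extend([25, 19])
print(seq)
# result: [6, 23, 26, 44, 45, 61, 68, 69, 70, 70, 25, 19]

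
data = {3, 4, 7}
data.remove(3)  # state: {4, 7}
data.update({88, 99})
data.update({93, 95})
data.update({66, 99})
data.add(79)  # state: {4, 7, 66, 79, 88, 93, 95, 99}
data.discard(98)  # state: {4, 7, 66, 79, 88, 93, 95, 99}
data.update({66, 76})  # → {4, 7, 66, 76, 79, 88, 93, 95, 99}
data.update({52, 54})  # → {4, 7, 52, 54, 66, 76, 79, 88, 93, 95, 99}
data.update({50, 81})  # {4, 7, 50, 52, 54, 66, 76, 79, 81, 88, 93, 95, 99}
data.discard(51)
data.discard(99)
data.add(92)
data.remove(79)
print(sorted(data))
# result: [4, 7, 50, 52, 54, 66, 76, 81, 88, 92, 93, 95]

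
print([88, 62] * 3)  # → [88, 62, 88, 62, 88, 62]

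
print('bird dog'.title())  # Bird Dog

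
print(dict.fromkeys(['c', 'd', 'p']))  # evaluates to {'c': None, 'd': None, 'p': None}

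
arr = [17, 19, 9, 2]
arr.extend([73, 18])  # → [17, 19, 9, 2, 73, 18]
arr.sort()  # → [2, 9, 17, 18, 19, 73]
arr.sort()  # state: [2, 9, 17, 18, 19, 73]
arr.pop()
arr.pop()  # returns 19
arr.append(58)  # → [2, 9, 17, 18, 58]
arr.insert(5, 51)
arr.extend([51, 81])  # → [2, 9, 17, 18, 58, 51, 51, 81]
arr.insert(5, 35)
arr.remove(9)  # [2, 17, 18, 58, 35, 51, 51, 81]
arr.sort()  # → [2, 17, 18, 35, 51, 51, 58, 81]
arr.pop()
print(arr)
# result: [2, 17, 18, 35, 51, 51, 58]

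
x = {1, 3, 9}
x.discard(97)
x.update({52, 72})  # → {1, 3, 9, 52, 72}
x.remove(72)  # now {1, 3, 9, 52}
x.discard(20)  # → {1, 3, 9, 52}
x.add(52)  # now {1, 3, 9, 52}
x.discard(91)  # {1, 3, 9, 52}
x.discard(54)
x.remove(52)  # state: {1, 3, 9}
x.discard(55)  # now {1, 3, 9}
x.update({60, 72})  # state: {1, 3, 9, 60, 72}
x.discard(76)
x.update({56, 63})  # {1, 3, 9, 56, 60, 63, 72}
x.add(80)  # {1, 3, 9, 56, 60, 63, 72, 80}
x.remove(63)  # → {1, 3, 9, 56, 60, 72, 80}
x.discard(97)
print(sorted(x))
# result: [1, 3, 9, 56, 60, 72, 80]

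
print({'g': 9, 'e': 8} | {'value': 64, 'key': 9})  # {'g': 9, 'e': 8, 'value': 64, 'key': 9}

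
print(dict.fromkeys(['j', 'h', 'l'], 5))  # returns {'j': 5, 'h': 5, 'l': 5}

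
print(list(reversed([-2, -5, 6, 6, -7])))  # [-7, 6, 6, -5, -2]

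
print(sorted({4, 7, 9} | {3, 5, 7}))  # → [3, 4, 5, 7, 9]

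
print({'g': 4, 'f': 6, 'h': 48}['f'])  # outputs 6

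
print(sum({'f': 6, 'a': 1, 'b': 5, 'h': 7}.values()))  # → 19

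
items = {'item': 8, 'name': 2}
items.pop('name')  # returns 2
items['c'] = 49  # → {'item': 8, 'c': 49}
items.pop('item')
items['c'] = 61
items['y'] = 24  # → {'c': 61, 'y': 24}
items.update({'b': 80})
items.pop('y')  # 24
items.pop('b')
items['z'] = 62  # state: {'c': 61, 'z': 62}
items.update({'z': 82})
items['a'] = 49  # {'c': 61, 'z': 82, 'a': 49}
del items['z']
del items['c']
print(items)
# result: {'a': 49}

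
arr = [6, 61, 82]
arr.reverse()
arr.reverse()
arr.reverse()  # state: [82, 61, 6]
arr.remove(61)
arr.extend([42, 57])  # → [82, 6, 42, 57]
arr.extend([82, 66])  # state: [82, 6, 42, 57, 82, 66]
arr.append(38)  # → [82, 6, 42, 57, 82, 66, 38]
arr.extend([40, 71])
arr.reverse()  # [71, 40, 38, 66, 82, 57, 42, 6, 82]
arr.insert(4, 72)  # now [71, 40, 38, 66, 72, 82, 57, 42, 6, 82]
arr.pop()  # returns 82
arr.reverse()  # [6, 42, 57, 82, 72, 66, 38, 40, 71]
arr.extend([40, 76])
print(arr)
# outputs [6, 42, 57, 82, 72, 66, 38, 40, 71, 40, 76]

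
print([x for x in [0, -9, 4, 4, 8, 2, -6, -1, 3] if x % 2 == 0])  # [0, 4, 4, 8, 2, -6]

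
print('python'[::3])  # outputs ph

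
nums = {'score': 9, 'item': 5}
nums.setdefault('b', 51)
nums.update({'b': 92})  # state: {'score': 9, 'item': 5, 'b': 92}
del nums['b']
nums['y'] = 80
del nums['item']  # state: {'score': 9, 'y': 80}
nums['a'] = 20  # {'score': 9, 'y': 80, 'a': 20}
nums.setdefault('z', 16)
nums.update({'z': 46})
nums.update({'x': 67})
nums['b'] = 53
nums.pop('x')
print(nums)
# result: {'score': 9, 'y': 80, 'a': 20, 'z': 46, 'b': 53}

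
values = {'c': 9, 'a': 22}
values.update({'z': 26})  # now {'c': 9, 'a': 22, 'z': 26}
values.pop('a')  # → 22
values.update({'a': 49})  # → {'c': 9, 'z': 26, 'a': 49}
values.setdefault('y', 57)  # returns 57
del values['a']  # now {'c': 9, 'z': 26, 'y': 57}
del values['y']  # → {'c': 9, 'z': 26}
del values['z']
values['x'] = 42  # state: {'c': 9, 'x': 42}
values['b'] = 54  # {'c': 9, 'x': 42, 'b': 54}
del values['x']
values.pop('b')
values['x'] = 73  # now {'c': 9, 'x': 73}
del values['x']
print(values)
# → {'c': 9}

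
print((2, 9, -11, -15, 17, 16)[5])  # 16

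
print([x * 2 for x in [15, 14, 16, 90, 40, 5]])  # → [30, 28, 32, 180, 80, 10]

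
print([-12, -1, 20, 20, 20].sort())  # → None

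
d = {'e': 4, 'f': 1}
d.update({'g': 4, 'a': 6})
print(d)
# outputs {'e': 4, 'f': 1, 'g': 4, 'a': 6}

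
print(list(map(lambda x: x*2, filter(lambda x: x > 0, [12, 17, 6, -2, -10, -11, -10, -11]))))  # [24, 34, 12]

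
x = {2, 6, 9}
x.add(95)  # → {2, 6, 9, 95}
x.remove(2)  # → {6, 9, 95}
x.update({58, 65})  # {6, 9, 58, 65, 95}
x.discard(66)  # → {6, 9, 58, 65, 95}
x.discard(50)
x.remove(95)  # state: {6, 9, 58, 65}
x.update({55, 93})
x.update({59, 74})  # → {6, 9, 55, 58, 59, 65, 74, 93}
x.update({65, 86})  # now {6, 9, 55, 58, 59, 65, 74, 86, 93}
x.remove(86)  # {6, 9, 55, 58, 59, 65, 74, 93}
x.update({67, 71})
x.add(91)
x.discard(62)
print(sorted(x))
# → [6, 9, 55, 58, 59, 65, 67, 71, 74, 91, 93]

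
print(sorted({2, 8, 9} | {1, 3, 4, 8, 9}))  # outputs [1, 2, 3, 4, 8, 9]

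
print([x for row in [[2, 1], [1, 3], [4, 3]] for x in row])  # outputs [2, 1, 1, 3, 4, 3]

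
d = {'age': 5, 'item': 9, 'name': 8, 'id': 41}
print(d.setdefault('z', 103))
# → 103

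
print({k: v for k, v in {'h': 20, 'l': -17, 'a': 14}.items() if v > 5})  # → {'h': 20, 'a': 14}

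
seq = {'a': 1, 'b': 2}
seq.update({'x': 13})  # {'a': 1, 'b': 2, 'x': 13}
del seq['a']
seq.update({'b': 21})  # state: {'b': 21, 'x': 13}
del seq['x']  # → {'b': 21}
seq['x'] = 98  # {'b': 21, 'x': 98}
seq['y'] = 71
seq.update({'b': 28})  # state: {'b': 28, 'x': 98, 'y': 71}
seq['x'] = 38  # {'b': 28, 'x': 38, 'y': 71}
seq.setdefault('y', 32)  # 71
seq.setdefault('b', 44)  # 28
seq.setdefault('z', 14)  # 14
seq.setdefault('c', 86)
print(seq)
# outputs {'b': 28, 'x': 38, 'y': 71, 'z': 14, 'c': 86}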